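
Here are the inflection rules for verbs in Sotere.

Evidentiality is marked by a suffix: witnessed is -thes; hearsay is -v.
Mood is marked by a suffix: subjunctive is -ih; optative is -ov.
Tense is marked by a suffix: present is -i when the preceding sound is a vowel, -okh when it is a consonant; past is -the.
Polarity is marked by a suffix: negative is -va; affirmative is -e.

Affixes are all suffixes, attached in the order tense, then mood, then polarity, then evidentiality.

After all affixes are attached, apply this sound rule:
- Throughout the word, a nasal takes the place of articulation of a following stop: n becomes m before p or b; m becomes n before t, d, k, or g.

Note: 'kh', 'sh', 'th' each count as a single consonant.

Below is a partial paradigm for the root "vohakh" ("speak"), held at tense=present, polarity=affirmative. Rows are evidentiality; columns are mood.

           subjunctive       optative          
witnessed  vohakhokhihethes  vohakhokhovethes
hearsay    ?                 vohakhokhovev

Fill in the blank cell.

Attach tense present -okh (after consonant 'kh') → vohakhokh.
Attach mood subjunctive -ih → vohakhokhih.
Attach polarity affirmative -e → vohakhokhihe.
Attach evidentiality hearsay -v → vohakhokhihev.
Nasal assimilation: no change.

vohakhokhihev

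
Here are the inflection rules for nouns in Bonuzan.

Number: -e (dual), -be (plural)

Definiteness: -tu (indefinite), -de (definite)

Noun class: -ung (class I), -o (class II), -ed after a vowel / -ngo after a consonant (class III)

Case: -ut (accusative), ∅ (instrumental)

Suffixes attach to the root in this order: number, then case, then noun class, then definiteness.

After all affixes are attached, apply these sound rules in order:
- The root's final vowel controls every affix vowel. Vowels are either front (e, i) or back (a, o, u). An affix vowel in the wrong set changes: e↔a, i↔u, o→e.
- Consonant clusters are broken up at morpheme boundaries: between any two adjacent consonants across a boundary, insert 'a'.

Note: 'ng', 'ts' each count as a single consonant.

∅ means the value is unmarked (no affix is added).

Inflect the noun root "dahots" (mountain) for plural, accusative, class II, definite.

Attach number plural -be → dahotsbe.
Attach case accusative -ut → dahotsbeut.
Attach noun class class II -o → dahotsbeuto.
Attach definiteness definite -de → dahotsbeutode.
Apply vowel harmony: dahotsbeutode → dahotsbautoda.
Apply epenthesis: dahotsbautoda → dahotsabautoda.

dahotsabautoda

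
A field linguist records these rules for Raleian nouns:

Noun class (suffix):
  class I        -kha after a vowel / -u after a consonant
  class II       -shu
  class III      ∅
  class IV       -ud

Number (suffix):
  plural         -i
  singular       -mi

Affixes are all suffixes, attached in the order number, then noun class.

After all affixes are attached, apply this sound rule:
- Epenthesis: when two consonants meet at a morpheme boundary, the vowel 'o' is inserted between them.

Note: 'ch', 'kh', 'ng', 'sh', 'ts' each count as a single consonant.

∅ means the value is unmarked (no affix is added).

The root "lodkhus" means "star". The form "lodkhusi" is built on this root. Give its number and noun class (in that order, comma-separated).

Segment: lodkhus-i.
number: -i → plural.
noun class: ∅ → class III.

plural, class III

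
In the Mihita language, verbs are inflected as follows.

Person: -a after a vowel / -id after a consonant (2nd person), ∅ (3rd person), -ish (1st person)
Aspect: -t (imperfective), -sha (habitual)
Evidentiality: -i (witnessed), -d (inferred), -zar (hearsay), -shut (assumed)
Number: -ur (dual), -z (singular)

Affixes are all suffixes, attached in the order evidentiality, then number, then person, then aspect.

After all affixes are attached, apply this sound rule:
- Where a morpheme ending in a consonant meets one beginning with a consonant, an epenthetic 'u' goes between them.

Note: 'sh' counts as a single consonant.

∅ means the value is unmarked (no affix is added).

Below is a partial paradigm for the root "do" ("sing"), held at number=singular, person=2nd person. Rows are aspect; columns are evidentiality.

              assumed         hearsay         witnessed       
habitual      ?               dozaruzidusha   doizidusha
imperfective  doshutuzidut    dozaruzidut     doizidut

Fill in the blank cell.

doshutuzidusha

Attach evidentiality assumed -shut → doshut.
Attach number singular -z → doshutz.
Attach person 2nd person -id (after consonant 'z') → doshutzid.
Attach aspect habitual -sha → doshutzidsha.
Apply epenthesis: doshutzidsha → doshutuzidusha.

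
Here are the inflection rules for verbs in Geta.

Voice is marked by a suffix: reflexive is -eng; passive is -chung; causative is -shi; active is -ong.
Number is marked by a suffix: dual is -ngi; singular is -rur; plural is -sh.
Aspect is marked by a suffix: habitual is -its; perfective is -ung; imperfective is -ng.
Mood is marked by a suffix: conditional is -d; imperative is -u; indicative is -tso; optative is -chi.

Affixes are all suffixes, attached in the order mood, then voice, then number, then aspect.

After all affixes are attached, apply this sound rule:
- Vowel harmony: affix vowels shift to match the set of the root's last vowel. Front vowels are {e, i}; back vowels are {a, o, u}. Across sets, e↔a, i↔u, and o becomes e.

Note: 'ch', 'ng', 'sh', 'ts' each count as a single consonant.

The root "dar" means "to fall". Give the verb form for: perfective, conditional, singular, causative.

Attach mood conditional -d → dard.
Attach voice causative -shi → dardshi.
Attach number singular -rur → dardshirur.
Attach aspect perfective -ung → dardshirurung.
Apply vowel harmony: dardshirurung → dardshururung.

dardshururung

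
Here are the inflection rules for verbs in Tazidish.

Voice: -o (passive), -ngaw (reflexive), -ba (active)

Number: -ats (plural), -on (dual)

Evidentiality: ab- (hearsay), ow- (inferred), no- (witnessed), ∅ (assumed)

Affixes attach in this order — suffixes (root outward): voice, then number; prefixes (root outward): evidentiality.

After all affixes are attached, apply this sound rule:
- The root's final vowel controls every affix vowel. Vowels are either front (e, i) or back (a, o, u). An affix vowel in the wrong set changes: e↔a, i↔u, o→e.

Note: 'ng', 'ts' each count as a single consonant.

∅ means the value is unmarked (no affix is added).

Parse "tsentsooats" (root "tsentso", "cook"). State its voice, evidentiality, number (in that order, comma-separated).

passive, assumed, plural

Segment: tsentso-o-ats.
voice: -o → passive.
evidentiality: ∅ → assumed.
number: -ats → plural.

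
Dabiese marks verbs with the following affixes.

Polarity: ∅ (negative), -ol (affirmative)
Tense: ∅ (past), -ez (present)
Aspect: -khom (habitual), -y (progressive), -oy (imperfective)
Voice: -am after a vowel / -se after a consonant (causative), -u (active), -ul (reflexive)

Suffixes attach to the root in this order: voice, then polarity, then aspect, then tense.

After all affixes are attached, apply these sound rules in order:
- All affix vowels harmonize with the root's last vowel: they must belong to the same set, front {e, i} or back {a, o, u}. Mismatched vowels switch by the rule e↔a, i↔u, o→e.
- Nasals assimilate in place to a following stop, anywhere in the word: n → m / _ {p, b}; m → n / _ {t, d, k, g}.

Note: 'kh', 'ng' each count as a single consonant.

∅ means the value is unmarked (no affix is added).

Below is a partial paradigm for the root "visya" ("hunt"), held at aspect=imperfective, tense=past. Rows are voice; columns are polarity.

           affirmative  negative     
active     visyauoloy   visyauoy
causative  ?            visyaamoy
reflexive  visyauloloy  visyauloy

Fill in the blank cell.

visyaamoloy

Attach voice causative -am (after vowel 'a') → visyaam.
Attach polarity affirmative -ol → visyaamol.
Attach aspect imperfective -oy → visyaamoloy.
tense = past: zero marking, form stays visyaamoloy.
Vowel harmony: no change.
Nasal assimilation: no change.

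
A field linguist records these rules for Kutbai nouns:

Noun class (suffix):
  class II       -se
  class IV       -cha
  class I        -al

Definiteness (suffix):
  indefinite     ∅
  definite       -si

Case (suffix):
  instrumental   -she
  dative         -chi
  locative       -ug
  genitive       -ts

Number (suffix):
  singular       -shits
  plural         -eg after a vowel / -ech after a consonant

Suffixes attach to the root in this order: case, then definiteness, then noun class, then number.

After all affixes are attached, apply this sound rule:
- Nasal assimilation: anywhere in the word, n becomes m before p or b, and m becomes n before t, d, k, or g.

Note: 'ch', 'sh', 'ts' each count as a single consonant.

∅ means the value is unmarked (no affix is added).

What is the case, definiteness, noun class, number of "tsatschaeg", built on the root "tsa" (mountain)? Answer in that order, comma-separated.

Segment: tsa-ts-cha-eg.
case: -ts → genitive.
definiteness: ∅ → indefinite.
noun class: -cha → class IV.
number: -eg/ech → plural.

genitive, indefinite, class IV, plural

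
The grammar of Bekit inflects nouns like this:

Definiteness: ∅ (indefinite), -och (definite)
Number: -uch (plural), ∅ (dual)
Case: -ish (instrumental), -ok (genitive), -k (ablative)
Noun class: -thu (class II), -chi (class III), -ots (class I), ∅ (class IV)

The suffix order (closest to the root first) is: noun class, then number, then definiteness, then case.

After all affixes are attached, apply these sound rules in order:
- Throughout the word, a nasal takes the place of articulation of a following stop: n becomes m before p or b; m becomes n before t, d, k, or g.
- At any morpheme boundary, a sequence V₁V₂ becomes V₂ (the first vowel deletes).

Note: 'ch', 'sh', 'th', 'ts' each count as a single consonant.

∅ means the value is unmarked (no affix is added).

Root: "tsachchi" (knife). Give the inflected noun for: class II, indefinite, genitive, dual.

Attach noun class class II -thu → tsachchithu.
number = dual: zero marking, form stays tsachchithu.
definiteness = indefinite: zero marking, form stays tsachchithu.
Attach case genitive -ok → tsachchithuok.
Nasal assimilation: no change.
Apply vowel deletion: tsachchithuok → tsachchithok.

tsachchithok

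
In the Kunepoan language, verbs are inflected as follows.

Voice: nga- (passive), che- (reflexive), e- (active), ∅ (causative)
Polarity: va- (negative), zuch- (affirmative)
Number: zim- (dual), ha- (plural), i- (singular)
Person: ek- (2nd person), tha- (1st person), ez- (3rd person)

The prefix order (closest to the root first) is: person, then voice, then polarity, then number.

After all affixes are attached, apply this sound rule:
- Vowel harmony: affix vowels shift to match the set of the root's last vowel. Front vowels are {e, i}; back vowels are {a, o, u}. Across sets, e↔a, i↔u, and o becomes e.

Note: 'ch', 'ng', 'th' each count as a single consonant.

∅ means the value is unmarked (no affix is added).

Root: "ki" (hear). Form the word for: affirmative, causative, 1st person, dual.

Attach person 1st person tha- → thaki.
voice = causative: zero marking, form stays thaki.
Attach polarity affirmative zuch- → zuchthaki.
Attach number dual zim- → zimzuchthaki.
Apply vowel harmony: zimzuchthaki → zimzichtheki.

zimzichtheki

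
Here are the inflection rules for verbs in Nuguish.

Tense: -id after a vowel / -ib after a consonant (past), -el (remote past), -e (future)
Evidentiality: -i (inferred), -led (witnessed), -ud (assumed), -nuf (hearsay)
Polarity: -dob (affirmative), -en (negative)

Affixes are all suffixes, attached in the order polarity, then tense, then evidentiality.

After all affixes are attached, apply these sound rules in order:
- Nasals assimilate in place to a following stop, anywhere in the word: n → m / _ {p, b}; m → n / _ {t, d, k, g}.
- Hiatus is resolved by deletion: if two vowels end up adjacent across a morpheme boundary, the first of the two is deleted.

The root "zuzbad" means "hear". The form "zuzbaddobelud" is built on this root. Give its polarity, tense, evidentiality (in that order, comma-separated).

Segment: zuzbad-dob-el-ud.
polarity: -dob → affirmative.
tense: -el → remote past.
evidentiality: -ud → assumed.

affirmative, remote past, assumed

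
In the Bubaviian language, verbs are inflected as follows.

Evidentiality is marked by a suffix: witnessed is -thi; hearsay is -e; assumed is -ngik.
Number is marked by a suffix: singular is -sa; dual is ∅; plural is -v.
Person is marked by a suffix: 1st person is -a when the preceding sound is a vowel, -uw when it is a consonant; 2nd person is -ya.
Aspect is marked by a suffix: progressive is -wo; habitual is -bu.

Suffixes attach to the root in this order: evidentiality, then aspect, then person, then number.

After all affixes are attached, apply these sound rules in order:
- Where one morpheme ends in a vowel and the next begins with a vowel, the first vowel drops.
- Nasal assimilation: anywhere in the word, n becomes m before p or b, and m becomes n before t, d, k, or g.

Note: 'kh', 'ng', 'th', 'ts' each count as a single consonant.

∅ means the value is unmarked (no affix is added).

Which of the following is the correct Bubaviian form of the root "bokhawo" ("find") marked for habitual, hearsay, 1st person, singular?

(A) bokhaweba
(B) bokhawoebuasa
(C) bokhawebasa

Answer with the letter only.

Attach evidentiality hearsay -e → bokhawoe.
Attach aspect habitual -bu → bokhawoebu.
Attach person 1st person -a (after vowel 'u') → bokhawoebua.
Attach number singular -sa → bokhawoebuasa.
Apply vowel deletion: bokhawoebuasa → bokhawebasa.
Nasal assimilation: no change.
So the correct form is bokhawebasa, option (C).
(A) bokhaweba is wrong: it uses dual instead of singular for number.
(B) bokhawoebuasa is wrong: it fails to apply the sound rule(s).

C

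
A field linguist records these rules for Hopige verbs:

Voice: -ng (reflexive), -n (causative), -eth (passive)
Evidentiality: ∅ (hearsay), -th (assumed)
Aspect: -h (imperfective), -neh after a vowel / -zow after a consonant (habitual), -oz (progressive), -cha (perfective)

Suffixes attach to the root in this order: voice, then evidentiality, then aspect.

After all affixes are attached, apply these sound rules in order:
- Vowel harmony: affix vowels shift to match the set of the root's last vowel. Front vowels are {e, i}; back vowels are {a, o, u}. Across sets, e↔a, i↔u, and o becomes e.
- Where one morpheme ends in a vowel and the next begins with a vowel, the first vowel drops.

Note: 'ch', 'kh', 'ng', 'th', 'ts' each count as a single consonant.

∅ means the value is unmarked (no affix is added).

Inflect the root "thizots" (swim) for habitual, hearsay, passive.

thizotsathzow

Attach voice passive -eth → thizotseth.
evidentiality = hearsay: zero marking, form stays thizotseth.
Attach aspect habitual -zow (after consonant 'th') → thizotsethzow.
Apply vowel harmony: thizotsethzow → thizotsathzow.
Vowel deletion: no change.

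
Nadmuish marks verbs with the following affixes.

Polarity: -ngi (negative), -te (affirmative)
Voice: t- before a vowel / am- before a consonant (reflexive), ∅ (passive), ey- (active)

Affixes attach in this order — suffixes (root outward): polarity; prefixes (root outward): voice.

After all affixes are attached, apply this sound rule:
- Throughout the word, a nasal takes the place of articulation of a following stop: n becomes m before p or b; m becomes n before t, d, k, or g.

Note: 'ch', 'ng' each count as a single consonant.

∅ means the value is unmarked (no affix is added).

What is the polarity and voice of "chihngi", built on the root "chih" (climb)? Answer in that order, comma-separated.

Segment: chih-ngi.
polarity: -ngi → negative.
voice: ∅ → passive.

negative, passive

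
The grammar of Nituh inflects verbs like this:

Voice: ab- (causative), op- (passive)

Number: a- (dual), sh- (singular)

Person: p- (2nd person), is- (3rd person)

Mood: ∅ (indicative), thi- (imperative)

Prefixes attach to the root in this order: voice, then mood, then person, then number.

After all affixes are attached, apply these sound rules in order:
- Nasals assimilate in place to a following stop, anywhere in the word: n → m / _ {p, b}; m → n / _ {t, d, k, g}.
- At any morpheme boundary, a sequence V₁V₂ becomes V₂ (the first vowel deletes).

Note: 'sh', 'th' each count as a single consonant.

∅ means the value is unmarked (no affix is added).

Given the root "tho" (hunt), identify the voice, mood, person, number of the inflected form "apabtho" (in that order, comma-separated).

Segment: a-p-ab-tho.
voice: ab- → causative.
mood: ∅ → indicative.
person: p- → 2nd person.
number: a- → dual.

causative, indicative, 2nd person, dual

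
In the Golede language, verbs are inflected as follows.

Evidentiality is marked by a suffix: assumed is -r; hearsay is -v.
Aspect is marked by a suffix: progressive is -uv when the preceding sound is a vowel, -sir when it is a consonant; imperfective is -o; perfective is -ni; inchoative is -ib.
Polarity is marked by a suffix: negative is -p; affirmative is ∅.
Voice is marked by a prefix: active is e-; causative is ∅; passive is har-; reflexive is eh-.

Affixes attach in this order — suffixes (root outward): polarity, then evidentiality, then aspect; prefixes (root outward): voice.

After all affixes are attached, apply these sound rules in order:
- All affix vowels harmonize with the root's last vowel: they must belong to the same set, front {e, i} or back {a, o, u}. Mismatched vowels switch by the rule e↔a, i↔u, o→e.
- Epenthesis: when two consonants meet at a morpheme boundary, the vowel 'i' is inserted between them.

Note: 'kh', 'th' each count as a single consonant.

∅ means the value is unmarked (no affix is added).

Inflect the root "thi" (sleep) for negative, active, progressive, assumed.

ethipirisir

Attach voice active e- → ethi.
Attach polarity negative -p → ethip.
Attach evidentiality assumed -r → ethipr.
Attach aspect progressive -sir (after consonant 'r') → ethiprsir.
Vowel harmony: no change.
Apply epenthesis: ethiprsir → ethipirisir.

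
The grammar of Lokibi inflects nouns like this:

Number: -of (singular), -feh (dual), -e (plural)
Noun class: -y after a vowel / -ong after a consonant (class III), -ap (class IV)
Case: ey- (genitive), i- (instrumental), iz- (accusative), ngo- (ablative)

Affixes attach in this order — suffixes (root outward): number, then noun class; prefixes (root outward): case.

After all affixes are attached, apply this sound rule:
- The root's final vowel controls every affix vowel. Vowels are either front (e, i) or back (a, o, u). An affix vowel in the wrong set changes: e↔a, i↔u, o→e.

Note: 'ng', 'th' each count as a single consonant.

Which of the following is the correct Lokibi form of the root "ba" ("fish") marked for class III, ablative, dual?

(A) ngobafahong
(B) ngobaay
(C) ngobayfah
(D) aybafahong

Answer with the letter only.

Attach number dual -feh → bafeh.
Attach noun class class III -ong (after consonant 'h') → bafehong.
Attach case ablative ngo- → ngobafehong.
Apply vowel harmony: ngobafehong → ngobafahong.
So the correct form is ngobafahong, option (A).
(C) ngobayfah is wrong: it has the affixes in the wrong order.
(B) ngobaay is wrong: it uses plural instead of dual for number.
(D) aybafahong is wrong: it uses genitive instead of ablative for case.

A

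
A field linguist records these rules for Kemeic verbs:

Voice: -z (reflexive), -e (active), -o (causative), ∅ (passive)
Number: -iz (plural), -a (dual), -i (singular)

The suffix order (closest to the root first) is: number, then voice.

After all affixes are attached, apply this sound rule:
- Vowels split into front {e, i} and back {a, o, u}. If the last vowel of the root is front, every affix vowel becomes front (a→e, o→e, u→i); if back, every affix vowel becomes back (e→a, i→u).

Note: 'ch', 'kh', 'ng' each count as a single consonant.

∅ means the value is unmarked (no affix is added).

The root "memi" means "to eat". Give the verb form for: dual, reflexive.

memiez

Attach number dual -a → memia.
Attach voice reflexive -z → memiaz.
Apply vowel harmony: memiaz → memiez.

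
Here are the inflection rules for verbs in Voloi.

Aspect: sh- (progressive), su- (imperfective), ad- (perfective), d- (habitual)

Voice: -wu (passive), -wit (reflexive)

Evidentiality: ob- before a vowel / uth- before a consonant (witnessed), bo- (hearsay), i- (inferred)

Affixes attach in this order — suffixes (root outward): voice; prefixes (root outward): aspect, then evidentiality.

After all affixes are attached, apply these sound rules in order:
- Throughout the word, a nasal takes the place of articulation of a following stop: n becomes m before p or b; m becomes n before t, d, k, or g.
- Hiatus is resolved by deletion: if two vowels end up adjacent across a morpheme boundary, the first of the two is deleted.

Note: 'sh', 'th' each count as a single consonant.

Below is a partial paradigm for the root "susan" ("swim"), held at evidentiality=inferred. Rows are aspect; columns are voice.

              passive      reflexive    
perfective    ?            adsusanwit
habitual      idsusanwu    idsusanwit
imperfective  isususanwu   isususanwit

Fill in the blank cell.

Attach voice passive -wu → susanwu.
Attach aspect perfective ad- → adsusanwu.
Attach evidentiality inferred i- → iadsusanwu.
Nasal assimilation: no change.
Apply vowel deletion: iadsusanwu → adsusanwu.

adsusanwu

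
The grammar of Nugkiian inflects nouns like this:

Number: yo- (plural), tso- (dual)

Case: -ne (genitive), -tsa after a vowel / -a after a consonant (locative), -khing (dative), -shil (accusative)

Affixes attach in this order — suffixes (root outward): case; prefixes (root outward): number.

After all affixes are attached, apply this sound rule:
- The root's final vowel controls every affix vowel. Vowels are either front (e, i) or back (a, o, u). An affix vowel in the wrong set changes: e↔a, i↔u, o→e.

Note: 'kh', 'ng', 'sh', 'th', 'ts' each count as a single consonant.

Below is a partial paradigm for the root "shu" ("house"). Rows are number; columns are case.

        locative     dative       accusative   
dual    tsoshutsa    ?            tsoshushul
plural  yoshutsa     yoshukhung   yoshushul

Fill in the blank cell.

tsoshukhung

Attach number dual tso- → tsoshu.
Attach case dative -khing → tsoshukhing.
Apply vowel harmony: tsoshukhing → tsoshukhung.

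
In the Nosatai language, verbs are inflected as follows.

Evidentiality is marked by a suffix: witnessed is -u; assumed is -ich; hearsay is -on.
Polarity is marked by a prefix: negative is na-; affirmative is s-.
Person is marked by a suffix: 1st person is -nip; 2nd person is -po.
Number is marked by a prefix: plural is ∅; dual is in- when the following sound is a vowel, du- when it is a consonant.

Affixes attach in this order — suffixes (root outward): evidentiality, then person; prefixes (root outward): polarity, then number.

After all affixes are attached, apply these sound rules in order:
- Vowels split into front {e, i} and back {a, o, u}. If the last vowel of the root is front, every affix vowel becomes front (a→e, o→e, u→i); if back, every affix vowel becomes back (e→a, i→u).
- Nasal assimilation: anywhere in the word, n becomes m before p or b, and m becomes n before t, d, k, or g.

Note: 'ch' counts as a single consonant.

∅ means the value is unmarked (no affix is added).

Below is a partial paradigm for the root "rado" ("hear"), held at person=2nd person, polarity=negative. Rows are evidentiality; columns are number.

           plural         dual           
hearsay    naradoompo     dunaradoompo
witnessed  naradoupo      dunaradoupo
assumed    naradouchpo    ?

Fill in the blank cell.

dunaradouchpo

Attach evidentiality assumed -ich → radoich.
Attach person 2nd person -po → radoichpo.
Attach polarity negative na- → naradoichpo.
Attach number dual du- (before consonant 'n') → dunaradoichpo.
Apply vowel harmony: dunaradoichpo → dunaradouchpo.
Nasal assimilation: no change.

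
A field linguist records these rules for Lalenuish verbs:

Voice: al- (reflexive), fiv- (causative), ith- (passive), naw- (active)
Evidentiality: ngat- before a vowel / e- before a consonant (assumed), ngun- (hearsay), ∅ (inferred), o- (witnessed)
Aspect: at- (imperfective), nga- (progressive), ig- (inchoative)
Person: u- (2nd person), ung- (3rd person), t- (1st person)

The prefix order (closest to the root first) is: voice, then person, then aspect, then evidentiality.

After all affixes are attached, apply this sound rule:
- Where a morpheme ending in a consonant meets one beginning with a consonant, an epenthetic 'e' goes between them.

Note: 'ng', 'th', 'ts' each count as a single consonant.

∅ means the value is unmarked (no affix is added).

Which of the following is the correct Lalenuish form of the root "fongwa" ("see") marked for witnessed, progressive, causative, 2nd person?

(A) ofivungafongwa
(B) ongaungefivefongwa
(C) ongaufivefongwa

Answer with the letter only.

Attach voice causative fiv- → fivfongwa.
Attach person 2nd person u- → ufivfongwa.
Attach aspect progressive nga- → ngaufivfongwa.
Attach evidentiality witnessed o- → ongaufivfongwa.
Apply epenthesis: ongaufivfongwa → ongaufivefongwa.
So the correct form is ongaufivefongwa, option (C).
(A) ofivungafongwa is wrong: it has the affixes in the wrong order.
(B) ongaungefivefongwa is wrong: it uses 3rd person instead of 2nd person for person.

C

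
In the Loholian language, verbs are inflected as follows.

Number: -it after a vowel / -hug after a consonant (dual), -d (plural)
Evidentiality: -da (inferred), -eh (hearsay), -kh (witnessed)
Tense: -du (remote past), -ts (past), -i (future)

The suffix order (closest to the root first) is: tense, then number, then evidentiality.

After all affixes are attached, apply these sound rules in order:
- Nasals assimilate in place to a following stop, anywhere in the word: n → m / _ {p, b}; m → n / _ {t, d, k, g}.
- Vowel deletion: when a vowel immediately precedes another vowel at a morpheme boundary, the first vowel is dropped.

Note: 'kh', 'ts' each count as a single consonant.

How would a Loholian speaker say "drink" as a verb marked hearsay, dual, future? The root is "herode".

heroditeh

Attach tense future -i → herodei.
Attach number dual -it (after vowel 'i') → herodeiit.
Attach evidentiality hearsay -eh → herodeiiteh.
Nasal assimilation: no change.
Apply vowel deletion: herodeiiteh → heroditeh.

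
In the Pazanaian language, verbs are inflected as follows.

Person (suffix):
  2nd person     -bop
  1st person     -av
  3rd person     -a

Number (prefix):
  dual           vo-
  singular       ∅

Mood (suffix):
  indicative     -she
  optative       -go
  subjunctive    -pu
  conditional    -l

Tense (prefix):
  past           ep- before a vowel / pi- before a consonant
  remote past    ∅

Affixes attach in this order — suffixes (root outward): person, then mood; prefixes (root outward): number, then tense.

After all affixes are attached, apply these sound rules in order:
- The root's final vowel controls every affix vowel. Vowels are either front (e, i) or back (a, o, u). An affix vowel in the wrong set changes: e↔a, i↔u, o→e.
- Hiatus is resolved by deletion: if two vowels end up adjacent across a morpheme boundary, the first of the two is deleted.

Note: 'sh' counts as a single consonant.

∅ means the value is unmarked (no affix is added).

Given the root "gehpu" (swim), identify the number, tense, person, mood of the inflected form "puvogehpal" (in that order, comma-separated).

dual, past, 3rd person, conditional

Segment: pi-vo-gehpu-a-l.
number: vo- → dual.
tense: ep/pi- → past.
person: -a → 3rd person.
mood: -l → conditional.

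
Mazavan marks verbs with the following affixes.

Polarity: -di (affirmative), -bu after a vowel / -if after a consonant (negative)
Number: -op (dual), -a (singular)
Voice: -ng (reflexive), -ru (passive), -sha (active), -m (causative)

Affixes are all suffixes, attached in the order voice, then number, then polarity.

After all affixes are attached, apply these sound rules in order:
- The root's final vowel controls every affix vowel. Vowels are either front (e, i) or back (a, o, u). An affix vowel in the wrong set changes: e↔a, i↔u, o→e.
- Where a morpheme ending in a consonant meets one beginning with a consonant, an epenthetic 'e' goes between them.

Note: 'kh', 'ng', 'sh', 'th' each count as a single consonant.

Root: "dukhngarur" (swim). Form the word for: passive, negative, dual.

Attach voice passive -ru → dukhngarurru.
Attach number dual -op → dukhngarurruop.
Attach polarity negative -if (after consonant 'p') → dukhngarurruopif.
Apply vowel harmony: dukhngarurruopif → dukhngarurruopuf.
Apply epenthesis: dukhngarurruopuf → dukhngarureruopuf.

dukhngarureruopuf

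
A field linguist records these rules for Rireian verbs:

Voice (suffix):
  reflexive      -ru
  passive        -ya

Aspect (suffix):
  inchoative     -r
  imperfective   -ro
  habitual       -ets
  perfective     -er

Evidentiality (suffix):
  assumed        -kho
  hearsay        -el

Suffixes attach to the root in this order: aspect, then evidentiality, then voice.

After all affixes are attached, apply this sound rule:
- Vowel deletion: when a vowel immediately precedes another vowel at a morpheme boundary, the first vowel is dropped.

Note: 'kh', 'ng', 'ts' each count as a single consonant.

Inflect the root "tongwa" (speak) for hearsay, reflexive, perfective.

tongwerelru

Attach aspect perfective -er → tongwaer.
Attach evidentiality hearsay -el → tongwaerel.
Attach voice reflexive -ru → tongwaerelru.
Apply vowel deletion: tongwaerelru → tongwerelru.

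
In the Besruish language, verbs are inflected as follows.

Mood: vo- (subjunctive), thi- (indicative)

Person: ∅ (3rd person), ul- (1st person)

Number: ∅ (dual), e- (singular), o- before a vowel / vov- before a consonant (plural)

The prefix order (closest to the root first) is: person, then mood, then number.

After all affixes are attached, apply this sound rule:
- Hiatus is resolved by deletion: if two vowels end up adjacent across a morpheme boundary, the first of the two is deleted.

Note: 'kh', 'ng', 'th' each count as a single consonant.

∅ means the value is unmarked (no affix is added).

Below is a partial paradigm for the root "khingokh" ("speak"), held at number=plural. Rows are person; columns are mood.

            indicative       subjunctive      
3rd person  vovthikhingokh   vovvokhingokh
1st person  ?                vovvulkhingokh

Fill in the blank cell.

Attach person 1st person ul- → ulkhingokh.
Attach mood indicative thi- → thiulkhingokh.
Attach number plural vov- (before consonant 'th') → vovthiulkhingokh.
Apply vowel deletion: vovthiulkhingokh → vovthulkhingokh.

vovthulkhingokh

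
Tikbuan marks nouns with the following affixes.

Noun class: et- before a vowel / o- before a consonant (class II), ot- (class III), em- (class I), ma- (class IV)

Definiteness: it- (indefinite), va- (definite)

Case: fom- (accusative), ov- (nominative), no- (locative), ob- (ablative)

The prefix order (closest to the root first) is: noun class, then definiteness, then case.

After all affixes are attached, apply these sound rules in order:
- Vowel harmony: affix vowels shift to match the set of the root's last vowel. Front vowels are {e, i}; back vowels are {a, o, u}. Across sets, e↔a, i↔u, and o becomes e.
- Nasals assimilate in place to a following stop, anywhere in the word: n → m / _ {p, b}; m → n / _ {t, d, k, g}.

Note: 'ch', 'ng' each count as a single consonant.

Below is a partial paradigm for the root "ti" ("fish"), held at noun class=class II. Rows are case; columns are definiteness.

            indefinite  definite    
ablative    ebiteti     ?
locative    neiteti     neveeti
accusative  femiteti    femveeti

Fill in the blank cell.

ebveeti

Attach noun class class II o- (before consonant 't') → oti.
Attach definiteness definite va- → vaoti.
Attach case ablative ob- → obvaoti.
Apply vowel harmony: obvaoti → ebveeti.
Nasal assimilation: no change.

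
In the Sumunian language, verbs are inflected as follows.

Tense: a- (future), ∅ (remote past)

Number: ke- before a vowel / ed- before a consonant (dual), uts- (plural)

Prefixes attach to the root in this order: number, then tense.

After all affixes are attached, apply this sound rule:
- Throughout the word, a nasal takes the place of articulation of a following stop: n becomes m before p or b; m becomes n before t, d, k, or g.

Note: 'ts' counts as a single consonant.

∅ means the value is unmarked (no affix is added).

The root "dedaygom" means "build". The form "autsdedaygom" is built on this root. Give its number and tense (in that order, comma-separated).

Segment: a-uts-dedaygom.
number: uts- → plural.
tense: a- → future.

plural, future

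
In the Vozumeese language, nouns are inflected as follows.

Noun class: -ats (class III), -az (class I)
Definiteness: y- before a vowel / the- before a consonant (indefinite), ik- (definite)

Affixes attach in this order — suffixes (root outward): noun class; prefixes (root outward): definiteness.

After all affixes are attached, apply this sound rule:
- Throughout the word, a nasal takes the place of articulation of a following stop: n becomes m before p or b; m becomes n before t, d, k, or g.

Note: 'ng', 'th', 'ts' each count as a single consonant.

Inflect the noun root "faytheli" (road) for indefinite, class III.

Attach definiteness indefinite the- (before consonant 'f') → thefaytheli.
Attach noun class class III -ats → thefaytheliats.
Nasal assimilation: no change.

thefaytheliats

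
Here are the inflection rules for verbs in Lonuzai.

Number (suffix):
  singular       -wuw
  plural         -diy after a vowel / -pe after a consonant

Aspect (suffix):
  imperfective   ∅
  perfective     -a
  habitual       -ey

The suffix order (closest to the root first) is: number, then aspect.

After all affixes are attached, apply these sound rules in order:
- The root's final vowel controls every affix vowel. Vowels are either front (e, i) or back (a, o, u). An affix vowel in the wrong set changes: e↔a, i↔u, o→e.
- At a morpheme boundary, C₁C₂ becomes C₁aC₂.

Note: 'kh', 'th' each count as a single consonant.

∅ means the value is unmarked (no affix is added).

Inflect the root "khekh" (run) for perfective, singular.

khekhawiwe

Attach number singular -wuw → khekhwuw.
Attach aspect perfective -a → khekhwuwa.
Apply vowel harmony: khekhwuwa → khekhwiwe.
Apply epenthesis: khekhwiwe → khekhawiwe.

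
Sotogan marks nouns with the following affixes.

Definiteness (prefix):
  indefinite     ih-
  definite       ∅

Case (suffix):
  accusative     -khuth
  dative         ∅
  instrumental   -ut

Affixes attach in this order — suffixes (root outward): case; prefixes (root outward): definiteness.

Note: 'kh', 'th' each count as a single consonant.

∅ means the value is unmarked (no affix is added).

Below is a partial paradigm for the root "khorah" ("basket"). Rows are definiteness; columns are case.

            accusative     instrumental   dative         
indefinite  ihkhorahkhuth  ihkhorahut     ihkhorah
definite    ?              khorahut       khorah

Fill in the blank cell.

khorahkhuth

Attach case accusative -khuth → khorahkhuth.
definiteness = definite: zero marking, form stays khorahkhuth.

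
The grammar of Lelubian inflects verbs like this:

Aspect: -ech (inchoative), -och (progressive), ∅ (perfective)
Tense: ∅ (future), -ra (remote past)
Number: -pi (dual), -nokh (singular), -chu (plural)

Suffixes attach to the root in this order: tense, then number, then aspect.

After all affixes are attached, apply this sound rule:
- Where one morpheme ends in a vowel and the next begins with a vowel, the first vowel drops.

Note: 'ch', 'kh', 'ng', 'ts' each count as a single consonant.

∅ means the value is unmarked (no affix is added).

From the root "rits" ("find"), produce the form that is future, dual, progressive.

ritspoch

tense = future: zero marking, form stays rits.
Attach number dual -pi → ritspi.
Attach aspect progressive -och → ritspioch.
Apply vowel deletion: ritspioch → ritspoch.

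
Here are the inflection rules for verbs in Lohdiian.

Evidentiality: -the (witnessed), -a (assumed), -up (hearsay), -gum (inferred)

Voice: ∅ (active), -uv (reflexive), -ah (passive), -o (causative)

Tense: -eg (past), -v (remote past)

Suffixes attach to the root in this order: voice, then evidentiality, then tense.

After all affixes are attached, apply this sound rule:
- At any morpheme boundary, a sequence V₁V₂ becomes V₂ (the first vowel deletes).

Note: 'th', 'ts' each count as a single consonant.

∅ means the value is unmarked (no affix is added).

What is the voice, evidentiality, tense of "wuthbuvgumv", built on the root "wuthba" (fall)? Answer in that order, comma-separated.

reflexive, inferred, remote past

Segment: wuthba-uv-gum-v.
voice: -uv → reflexive.
evidentiality: -gum → inferred.
tense: -v → remote past.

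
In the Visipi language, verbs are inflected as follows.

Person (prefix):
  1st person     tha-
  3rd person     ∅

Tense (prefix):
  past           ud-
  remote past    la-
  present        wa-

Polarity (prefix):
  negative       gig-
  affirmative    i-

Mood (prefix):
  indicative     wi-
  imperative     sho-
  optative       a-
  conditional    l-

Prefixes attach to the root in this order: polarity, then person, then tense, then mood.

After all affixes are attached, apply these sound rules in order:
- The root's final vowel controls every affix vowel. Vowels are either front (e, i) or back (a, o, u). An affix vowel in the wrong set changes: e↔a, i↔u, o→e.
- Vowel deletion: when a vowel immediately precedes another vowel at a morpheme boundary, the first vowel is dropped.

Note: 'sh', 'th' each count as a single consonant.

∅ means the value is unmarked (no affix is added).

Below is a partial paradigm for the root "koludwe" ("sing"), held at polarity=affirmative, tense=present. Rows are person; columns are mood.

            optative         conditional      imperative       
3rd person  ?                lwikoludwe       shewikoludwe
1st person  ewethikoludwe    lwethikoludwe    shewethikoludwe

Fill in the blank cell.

ewikoludwe

Attach polarity affirmative i- → ikoludwe.
person = 3rd person: zero marking, form stays ikoludwe.
Attach tense present wa- → waikoludwe.
Attach mood optative a- → awaikoludwe.
Apply vowel harmony: awaikoludwe → eweikoludwe.
Apply vowel deletion: eweikoludwe → ewikoludwe.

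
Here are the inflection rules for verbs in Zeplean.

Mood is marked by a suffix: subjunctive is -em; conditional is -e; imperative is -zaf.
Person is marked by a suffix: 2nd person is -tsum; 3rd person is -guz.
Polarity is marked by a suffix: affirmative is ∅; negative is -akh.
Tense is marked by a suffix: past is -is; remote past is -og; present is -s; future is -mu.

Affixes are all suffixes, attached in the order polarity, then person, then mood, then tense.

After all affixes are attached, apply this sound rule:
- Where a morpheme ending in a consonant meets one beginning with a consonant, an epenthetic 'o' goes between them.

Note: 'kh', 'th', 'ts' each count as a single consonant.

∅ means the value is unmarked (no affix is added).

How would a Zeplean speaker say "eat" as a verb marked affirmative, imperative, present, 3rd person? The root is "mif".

mifoguzozafos

polarity = affirmative: zero marking, form stays mif.
Attach person 3rd person -guz → mifguz.
Attach mood imperative -zaf → mifguzzaf.
Attach tense present -s → mifguzzafs.
Apply epenthesis: mifguzzafs → mifoguzozafos.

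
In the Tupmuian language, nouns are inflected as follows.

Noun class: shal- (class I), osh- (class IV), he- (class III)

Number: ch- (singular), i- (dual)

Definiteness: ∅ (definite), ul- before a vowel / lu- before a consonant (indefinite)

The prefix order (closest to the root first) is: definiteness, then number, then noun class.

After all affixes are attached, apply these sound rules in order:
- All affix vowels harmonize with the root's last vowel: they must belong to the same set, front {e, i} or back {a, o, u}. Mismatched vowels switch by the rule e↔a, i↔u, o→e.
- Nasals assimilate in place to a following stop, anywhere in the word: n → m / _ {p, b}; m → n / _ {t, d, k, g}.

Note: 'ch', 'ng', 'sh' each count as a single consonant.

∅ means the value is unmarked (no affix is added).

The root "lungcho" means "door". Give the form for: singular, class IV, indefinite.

Attach definiteness indefinite lu- (before consonant 'l') → lulungcho.
Attach number singular ch- → chlulungcho.
Attach noun class class IV osh- → oshchlulungcho.
Vowel harmony: no change.
Nasal assimilation: no change.

oshchlulungcho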